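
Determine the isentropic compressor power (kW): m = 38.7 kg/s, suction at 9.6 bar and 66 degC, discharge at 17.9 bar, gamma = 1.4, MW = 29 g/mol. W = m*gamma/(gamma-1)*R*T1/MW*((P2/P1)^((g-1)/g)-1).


Isentropic work: W = m*(gamma/(gamma-1))*(R*T1/MW)*((P2/P1)^((gamma-1)/gamma) - 1)
T1 = 66 + 273.15 = 339.15 K
Pressure ratio = 17.9 / 9.6 = 1.86458
Exponent = (1.4 - 1)/1.4 = 0.285714
(P2/P1)^exp - 1 = 1.86458^0.285714 - 1 = 0.194837
W = 38.7 * 1.4 / 0.4 * 8.314 * 339.15 / 29 * 0.194837 = 2566

2566 kW


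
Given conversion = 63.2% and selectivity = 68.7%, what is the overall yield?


Overall yield = conversion (%) * selectivity (%) / 100
Conversion = 63.2%, Selectivity = 68.7%
Y = 63.2 * 68.7 / 100
= 43.4184 %

43.4184 %


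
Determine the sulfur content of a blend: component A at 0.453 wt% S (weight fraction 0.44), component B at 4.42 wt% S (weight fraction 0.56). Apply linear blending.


Linear sulfur blending: S_blend = x1*S1 + x2*S2
Contribution 1: 0.44 * 0.453 = 0.19932 wt%
Contribution 2: 0.56 * 4.42 = 2.4752 wt%
S_blend = 0.19932 + 2.4752 = 2.67452

2.67452 wt%


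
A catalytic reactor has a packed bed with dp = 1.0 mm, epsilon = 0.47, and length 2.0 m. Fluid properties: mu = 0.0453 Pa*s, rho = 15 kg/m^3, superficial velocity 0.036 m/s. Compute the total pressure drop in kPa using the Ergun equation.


dp = 1.0 mm = 0.001 m
Viscous term = 150*0.0453*0.036*(1-0.47)^2 / (0.001^2*0.47^3) = 661836
Inertial term = 1.75*15*0.036^2*(1-0.47) / (0.001*0.47^3) = 173.667
dP/L = 661836 + 173.667 = 662010 Pa/m
dP = 662010 * 2.0 / 1000 = 1324 kPa

1324 kPa


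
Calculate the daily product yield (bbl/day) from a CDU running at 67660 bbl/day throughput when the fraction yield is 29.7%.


Crude throughput = 67660 bbl/day
Fraction yield = 29.7%
yield = throughput * fraction / 100
yield = 67660 * 29.7 / 100 = 20095.02

20095.02 bbl/day


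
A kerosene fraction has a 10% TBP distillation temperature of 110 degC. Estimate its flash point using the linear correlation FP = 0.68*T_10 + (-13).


FP = 0.68 * 110 + (-13) = 61.8

61.8 degC


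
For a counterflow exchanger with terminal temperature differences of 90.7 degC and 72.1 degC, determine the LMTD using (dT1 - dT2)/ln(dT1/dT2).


LMTD = (dT1 - dT2) / ln(dT1/dT2)
= (90.7 - 72.1) / ln(90.7 / 72.1) = 18.6 / 0.229503 = 81.04

81.04 degC


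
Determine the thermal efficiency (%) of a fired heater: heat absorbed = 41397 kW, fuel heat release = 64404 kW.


Furnace efficiency = Q_absorbed / Q_fuel * 100
= 41397 / 64404 * 100 = 64.28

64.28 %


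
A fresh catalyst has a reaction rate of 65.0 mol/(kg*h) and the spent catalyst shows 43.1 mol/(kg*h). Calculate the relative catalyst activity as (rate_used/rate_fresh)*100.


Activity (%) = (rate_used / rate_fresh) * 100
rate_used = 43.1, rate_fresh = 65.0
= (43.1 / 65.0) * 100
= 0.6631 * 100 = 66.31

66.31 %


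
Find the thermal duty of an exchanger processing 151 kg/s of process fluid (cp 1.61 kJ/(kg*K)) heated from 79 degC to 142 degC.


Q = m_dot * cp * delta_T
delta_T = 142 - 79 = 63 K
Q = 151 * 1.61 * 63
= 243.11 * 63
= 15315.93 kW

15315.93 kW


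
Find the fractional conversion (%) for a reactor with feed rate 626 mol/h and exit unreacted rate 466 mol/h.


X = (F_in - F_out) / F_in * 100
Moles reacted = 626 - 466 = 160
X = 160 / 626 * 100
= 0.2556 * 100
= 25.56 %

25.56 %


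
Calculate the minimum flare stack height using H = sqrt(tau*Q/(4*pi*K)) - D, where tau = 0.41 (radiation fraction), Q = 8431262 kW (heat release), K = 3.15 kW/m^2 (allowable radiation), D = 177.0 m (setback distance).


tau*Q/(4*pi*K) = 0.41 * 8431262 / (4 * pi * 3.15) = 87328.5
sqrt(87328.5) = 295.514
H = 295.514 - 177.0 = 118.5

118.5 m


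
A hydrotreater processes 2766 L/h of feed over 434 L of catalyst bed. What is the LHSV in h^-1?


LHSV = volumetric feed rate / catalyst volume
= 2766 L/h / 434 L
= 6.373 h^-1

6.373 h^-1


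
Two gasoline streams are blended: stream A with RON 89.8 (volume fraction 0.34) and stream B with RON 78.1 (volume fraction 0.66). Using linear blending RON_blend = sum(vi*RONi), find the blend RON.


Linear blending: RON_blend = sum(vi * RONi)
Contribution 1: 0.34 * 89.8 = 30.532
Contribution 2: 0.66 * 78.1 = 51.546
RON_blend = 30.532 + 51.546 = 82.078

82.078


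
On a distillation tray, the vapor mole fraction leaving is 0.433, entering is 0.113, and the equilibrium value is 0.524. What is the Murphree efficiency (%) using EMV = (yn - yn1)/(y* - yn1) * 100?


Murphree vapor efficiency: EMV = (y_n - y_(n-1)) / (y*_n - y_(n-1)) * 100
EMV = (0.433 - 0.113) / (0.524 - 0.113) * 100 = 0.32 / 0.411 * 100 = 77.86

77.86 %


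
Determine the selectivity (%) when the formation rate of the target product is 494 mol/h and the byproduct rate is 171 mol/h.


Selectivity = desired / (desired + undesired) * 100
Total products = 494 + 171 = 665 mol/h
S = 494 / 665 * 100
= 0.7429 * 100
= 74.29 %

74.29 %


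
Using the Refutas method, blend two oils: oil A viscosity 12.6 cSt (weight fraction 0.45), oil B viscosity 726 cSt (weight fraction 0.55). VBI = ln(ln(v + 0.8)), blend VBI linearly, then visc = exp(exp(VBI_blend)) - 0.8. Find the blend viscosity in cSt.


Refutas method: VBN_i = 14.534*ln(ln(visc_i + 0.8)) + 10.975, blended linearly by mass fraction; since VBN is linear in VBI_i = ln(ln(visc_i + 0.8)) and the fractions sum to 1, blend VBI directly: visc = exp(exp(VBI_blend)) - 0.8
VBI_1 = ln(ln(12.6 + 0.8)) = 0.953685
VBI_2 = ln(ln(726 + 0.8)) = 1.88535
VBI_blend = 0.45 * 0.953685 + 0.55 * 1.88535 = 1.4661
visc_blend = exp(exp(1.4661)) - 0.8 = 75.32

75.32 cSt


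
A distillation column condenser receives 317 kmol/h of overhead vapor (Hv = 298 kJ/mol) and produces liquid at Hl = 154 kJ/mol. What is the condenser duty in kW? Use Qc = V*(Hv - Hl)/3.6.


Qc = 317 * (298 - 154) / 3.6 = 317 * 144 / 3.6 = 12680

12680 kW


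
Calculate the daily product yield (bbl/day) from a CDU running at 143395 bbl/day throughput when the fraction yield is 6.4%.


Crude throughput = 143395 bbl/day
Fraction yield = 6.4%
yield = throughput * fraction / 100
yield = 143395 * 6.4 / 100 = 9177.28

9177.28 bbl/day


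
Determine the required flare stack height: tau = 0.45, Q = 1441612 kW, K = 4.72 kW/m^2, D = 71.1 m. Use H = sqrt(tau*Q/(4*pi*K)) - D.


tau*Q/(4*pi*K) = 0.45 * 1441612 / (4 * pi * 4.72) = 10937.3
sqrt(10937.3) = 104.582
H = 104.582 - 71.1 = 33.48

33.48 m


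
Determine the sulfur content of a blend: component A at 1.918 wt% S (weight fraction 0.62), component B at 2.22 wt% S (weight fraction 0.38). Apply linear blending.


Linear sulfur blending: S_blend = x1*S1 + x2*S2
Contribution 1: 0.62 * 1.918 = 1.18916 wt%
Contribution 2: 0.38 * 2.22 = 0.8436 wt%
S_blend = 1.18916 + 0.8436 = 2.03276

2.03276 wt%


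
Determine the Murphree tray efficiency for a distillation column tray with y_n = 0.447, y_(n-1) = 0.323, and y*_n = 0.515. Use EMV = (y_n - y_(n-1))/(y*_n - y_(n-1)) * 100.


Murphree vapor efficiency: EMV = (y_n - y_(n-1)) / (y*_n - y_(n-1)) * 100
EMV = (0.447 - 0.323) / (0.515 - 0.323) * 100 = 0.124 / 0.192 * 100 = 64.58

64.58 %


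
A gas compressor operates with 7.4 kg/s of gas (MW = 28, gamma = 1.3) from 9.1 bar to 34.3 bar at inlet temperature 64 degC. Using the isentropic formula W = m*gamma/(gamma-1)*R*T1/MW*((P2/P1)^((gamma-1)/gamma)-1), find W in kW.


Isentropic work: W = m*(gamma/(gamma-1))*(R*T1/MW)*((P2/P1)^((gamma-1)/gamma) - 1)
T1 = 64 + 273.15 = 337.15 K
Pressure ratio = 34.3 / 9.1 = 3.76923
Exponent = (1.3 - 1)/1.3 = 0.230769
(P2/P1)^exp - 1 = 3.76923^0.230769 - 1 = 0.358255
W = 7.4 * 1.3 / 0.3 * 8.314 * 337.15 / 28 * 0.358255 = 1150

1150 kW


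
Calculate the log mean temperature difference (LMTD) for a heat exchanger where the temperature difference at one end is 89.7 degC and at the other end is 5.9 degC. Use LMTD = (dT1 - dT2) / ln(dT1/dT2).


LMTD = (dT1 - dT2) / ln(dT1/dT2)
= (89.7 - 5.9) / ln(89.7 / 5.9) = 83.8 / 2.72152 = 30.79

30.79 degC


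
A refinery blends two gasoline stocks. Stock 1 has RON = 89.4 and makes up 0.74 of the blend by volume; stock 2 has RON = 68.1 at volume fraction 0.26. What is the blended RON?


Linear blending: RON_blend = sum(vi * RONi)
Contribution 1: 0.74 * 89.4 = 66.156
Contribution 2: 0.26 * 68.1 = 17.706
RON_blend = 66.156 + 17.706 = 83.862

83.862


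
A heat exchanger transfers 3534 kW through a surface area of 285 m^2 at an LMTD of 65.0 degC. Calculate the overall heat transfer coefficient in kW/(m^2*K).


From Q = U*A*LMTD, U = Q / (A * LMTD)
U = 3534 / (285 * 65.0) = 3534 / 18525 = 0.1908

0.1908 kW/(m^2*K)


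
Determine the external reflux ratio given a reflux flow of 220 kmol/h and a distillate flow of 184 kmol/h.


Reflux ratio definition: R = L / D (liquid returned / distillate withdrawn)
L = 220 kmol/h, D = 184 kmol/h
R = 220 / 184 = 1.196

1.196


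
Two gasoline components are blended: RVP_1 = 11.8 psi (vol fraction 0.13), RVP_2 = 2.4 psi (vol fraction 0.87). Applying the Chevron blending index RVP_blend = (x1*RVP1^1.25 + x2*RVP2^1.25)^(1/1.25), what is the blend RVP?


Chevron index: RVP_blend = (sum xi*RVPi^1.25)^(1/1.25)
RVP^1.25 terms: 0.13 * 11.8^1.25 + 0.87 * 2.4^1.25 = 5.44199
RVP_blend = 5.44199^(1/1.25) = 3.878

3.878 psi


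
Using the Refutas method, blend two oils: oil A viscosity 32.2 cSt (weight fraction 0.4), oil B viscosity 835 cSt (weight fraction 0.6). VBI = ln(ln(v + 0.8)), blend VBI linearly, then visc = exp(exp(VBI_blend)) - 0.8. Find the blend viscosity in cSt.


Refutas method: VBN_i = 14.534*ln(ln(visc_i + 0.8)) + 10.975, blended linearly by mass fraction; since VBN is linear in VBI_i = ln(ln(visc_i + 0.8)) and the fractions sum to 1, blend VBI directly: visc = exp(exp(VBI_blend)) - 0.8
VBI_1 = ln(ln(32.2 + 0.8)) = 1.25176
VBI_2 = ln(ln(835 + 0.8)) = 1.90634
VBI_blend = 0.4 * 1.25176 + 0.6 * 1.90634 = 1.64451
visc_blend = exp(exp(1.64451)) - 0.8 = 176.6

176.6 cSt


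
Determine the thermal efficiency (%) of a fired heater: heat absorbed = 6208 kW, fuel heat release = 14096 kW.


Furnace efficiency = Q_absorbed / Q_fuel * 100
= 6208 / 14096 * 100 = 44.04

44.04 %


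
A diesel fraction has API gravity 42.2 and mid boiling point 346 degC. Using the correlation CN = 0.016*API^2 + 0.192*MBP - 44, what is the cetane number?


CN = 0.016 * 42.2^2 + 0.192 * 346 - 44
CN = 28.49344 + 66.432 - 44 = 50.92544

50.92544


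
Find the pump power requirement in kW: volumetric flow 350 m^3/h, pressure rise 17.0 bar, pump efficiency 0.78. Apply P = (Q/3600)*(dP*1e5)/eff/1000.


Q = 350 / 3600 = 0.0972222 m^3/s
P = 0.0972222 * (17.0 * 1e5) / 0.78 / 1000 = 211.9

211.9 kW


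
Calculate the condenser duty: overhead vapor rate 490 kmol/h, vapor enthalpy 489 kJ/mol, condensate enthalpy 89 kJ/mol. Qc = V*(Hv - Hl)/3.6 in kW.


Qc = 490 * (489 - 89) / 3.6 = 490 * 400 / 3.6 = 54440

54440 kW


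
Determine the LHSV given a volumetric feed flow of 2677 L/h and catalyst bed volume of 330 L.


LHSV = volumetric feed rate / catalyst volume
= 2677 L/h / 330 L
= 8.112 h^-1

8.112 h^-1


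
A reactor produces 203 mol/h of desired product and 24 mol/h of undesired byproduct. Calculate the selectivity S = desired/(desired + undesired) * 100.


Selectivity = desired / (desired + undesired) * 100
Total products = 203 + 24 = 227 mol/h
S = 203 / 227 * 100
= 0.8943 * 100
= 89.43 %

89.43 %


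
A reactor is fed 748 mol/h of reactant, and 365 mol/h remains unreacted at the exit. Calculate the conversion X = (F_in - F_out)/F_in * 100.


X = (F_in - F_out) / F_in * 100
Moles reacted = 748 - 365 = 383
X = 383 / 748 * 100
= 0.5120 * 100
= 51.20 %

51.20 %


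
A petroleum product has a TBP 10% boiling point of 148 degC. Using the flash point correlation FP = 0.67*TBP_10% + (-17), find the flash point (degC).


FP = 0.67 * 148 + (-17) = 82.16

82.16 degC


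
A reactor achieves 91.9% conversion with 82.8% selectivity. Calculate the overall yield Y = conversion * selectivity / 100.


Overall yield = conversion (%) * selectivity (%) / 100
Conversion = 91.9%, Selectivity = 82.8%
Y = 91.9 * 82.8 / 100
= 76.0932 %

76.0932 %


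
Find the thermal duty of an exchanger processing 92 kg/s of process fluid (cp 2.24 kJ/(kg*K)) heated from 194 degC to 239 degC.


Q = m_dot * cp * delta_T
delta_T = 239 - 194 = 45 K
Q = 92 * 2.24 * 45
= 206.08 * 45
= 9273.6 kW

9273.6 kW


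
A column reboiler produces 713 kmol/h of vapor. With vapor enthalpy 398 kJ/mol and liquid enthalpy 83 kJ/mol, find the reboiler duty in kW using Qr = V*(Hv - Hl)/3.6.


Qr = 713 * (398 - 83) / 3.6 = 713 * 315 / 3.6 = 62390

62390 kW


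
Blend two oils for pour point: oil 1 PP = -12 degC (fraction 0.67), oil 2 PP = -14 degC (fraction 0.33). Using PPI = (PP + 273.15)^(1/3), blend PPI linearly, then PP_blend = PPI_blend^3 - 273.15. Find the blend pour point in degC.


PPI_1 = (-12 + 273.15)^(1/3) = 6.391901
PPI_2 = (-14 + 273.15)^(1/3) = 6.375541
PPI_blend = 0.67 * 6.391901 + 0.33 * 6.375541 = 6.386502
PP_blend = 6.386502^3 - 273.15 = 260.4889 - 273.15 = -12.66

-12.66 degC


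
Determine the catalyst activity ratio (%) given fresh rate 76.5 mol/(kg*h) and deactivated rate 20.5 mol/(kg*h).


Activity (%) = (rate_used / rate_fresh) * 100
rate_used = 20.5, rate_fresh = 76.5
= (20.5 / 76.5) * 100
= 0.2680 * 100 = 26.80

26.80 %


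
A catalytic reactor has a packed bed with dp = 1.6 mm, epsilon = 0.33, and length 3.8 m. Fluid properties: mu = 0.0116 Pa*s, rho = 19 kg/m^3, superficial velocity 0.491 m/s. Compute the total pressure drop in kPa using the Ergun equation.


dp = 1.6 mm = 0.0016 m
Viscous term = 150*0.0116*0.491*(1-0.33)^2 / (0.0016^2*0.33^3) = 4168680
Inertial term = 1.75*19*0.491^2*(1-0.33) / (0.0016*0.33^3) = 93404.5
dP/L = 4168680 + 93404.5 = 4262080 Pa/m
dP = 4262080 * 3.8 / 1000 = 16200 kPa

16200 kPa


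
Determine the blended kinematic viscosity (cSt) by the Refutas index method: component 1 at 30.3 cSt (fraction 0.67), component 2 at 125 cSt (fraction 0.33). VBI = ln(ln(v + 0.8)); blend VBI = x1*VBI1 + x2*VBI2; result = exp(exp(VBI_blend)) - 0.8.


Refutas method: VBN_i = 14.534*ln(ln(visc_i + 0.8)) + 10.975, blended linearly by mass fraction; since VBN is linear in VBI_i = ln(ln(visc_i + 0.8)) and the fractions sum to 1, blend VBI directly: visc = exp(exp(VBI_blend)) - 0.8
VBI_1 = ln(ln(30.3 + 0.8)) = 1.23466
VBI_2 = ln(ln(125 + 0.8)) = 1.57582
VBI_blend = 0.67 * 1.23466 + 0.33 * 1.57582 = 1.34724
visc_blend = exp(exp(1.34724)) - 0.8 = 46.04

46.04 cSt


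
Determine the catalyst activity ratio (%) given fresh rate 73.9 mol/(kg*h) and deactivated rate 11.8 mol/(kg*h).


Activity (%) = (rate_used / rate_fresh) * 100
rate_used = 11.8, rate_fresh = 73.9
= (11.8 / 73.9) * 100
= 0.1597 * 100 = 15.97

15.97 %


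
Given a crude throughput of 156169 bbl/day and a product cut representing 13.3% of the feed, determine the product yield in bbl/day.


Crude throughput = 156169 bbl/day
Fraction yield = 13.3%
yield = throughput * fraction / 100
yield = 156169 * 13.3 / 100 = 20770.477

20770.477 bbl/day


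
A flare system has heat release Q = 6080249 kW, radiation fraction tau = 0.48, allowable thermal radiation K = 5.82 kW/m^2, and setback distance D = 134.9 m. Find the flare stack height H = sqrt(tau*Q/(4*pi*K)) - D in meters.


tau*Q/(4*pi*K) = 0.48 * 6080249 / (4 * pi * 5.82) = 39905.2
sqrt(39905.2) = 199.763
H = 199.763 - 134.9 = 64.86

64.86 m


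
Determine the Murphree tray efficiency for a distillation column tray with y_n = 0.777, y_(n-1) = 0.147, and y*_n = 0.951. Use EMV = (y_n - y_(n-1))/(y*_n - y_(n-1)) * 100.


Murphree vapor efficiency: EMV = (y_n - y_(n-1)) / (y*_n - y_(n-1)) * 100
EMV = (0.777 - 0.147) / (0.951 - 0.147) * 100 = 0.63 / 0.804 * 100 = 78.36

78.36 %


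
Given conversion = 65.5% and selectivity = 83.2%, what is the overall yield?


Overall yield = conversion (%) * selectivity (%) / 100
Conversion = 65.5%, Selectivity = 83.2%
Y = 65.5 * 83.2 / 100
= 54.496 %

54.496 %


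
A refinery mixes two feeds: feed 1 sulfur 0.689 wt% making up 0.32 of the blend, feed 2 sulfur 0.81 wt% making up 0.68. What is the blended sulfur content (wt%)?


Linear sulfur blending: S_blend = x1*S1 + x2*S2
Contribution 1: 0.32 * 0.689 = 0.22048 wt%
Contribution 2: 0.68 * 0.81 = 0.5508 wt%
S_blend = 0.22048 + 0.5508 = 0.77128

0.77128 wt%


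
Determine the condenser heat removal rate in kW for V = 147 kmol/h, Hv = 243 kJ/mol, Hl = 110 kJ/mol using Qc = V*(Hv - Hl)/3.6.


Qc = 147 * (243 - 110) / 3.6 = 147 * 133 / 3.6 = 5431

5431 kW


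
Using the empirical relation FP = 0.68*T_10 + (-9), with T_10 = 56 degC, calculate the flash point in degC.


FP = 0.68 * 56 + (-9) = 29.08

29.08 degC


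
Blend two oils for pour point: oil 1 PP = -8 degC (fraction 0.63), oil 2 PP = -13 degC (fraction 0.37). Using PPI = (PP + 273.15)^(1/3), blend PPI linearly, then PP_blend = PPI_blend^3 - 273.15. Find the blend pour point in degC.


PPI_1 = (-8 + 273.15)^(1/3) = 6.42437
PPI_2 = (-13 + 273.15)^(1/3) = 6.383731
PPI_blend = 0.63 * 6.42437 + 0.37 * 6.383731 = 6.409334
PP_blend = 6.409334^3 - 273.15 = 263.2926 - 273.15 = -9.86

-9.86 degC


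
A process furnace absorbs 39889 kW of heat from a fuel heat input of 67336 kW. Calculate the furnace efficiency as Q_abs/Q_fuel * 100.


Furnace efficiency = Q_absorbed / Q_fuel * 100
= 39889 / 67336 * 100 = 59.24

59.24 %


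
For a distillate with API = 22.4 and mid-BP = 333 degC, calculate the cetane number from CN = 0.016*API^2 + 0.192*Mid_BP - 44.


CN = 0.016 * 22.4^2 + 0.192 * 333 - 44
CN = 8.02816 + 63.936 - 44 = 27.96416

27.96416


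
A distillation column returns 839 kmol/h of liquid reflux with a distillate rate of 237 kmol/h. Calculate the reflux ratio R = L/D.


Reflux ratio definition: R = L / D (liquid returned / distillate withdrawn)
L = 839 kmol/h, D = 237 kmol/h
R = 839 / 237 = 3.540

3.540


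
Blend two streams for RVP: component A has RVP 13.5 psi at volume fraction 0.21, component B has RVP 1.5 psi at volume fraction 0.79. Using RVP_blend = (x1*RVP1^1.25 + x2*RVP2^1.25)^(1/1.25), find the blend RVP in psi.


Chevron index: RVP_blend = (sum xi*RVPi^1.25)^(1/1.25)
RVP^1.25 terms: 0.21 * 13.5^1.25 + 0.79 * 1.5^1.25 = 6.74563
RVP_blend = 6.74563^(1/1.25) = 4.605

4.605 psi


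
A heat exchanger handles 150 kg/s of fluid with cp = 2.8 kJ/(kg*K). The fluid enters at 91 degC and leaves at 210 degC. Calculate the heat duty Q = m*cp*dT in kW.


Q = m_dot * cp * delta_T
delta_T = 210 - 91 = 119 K
Q = 150 * 2.8 * 119
= 420 * 119
= 49980 kW

49980 kW


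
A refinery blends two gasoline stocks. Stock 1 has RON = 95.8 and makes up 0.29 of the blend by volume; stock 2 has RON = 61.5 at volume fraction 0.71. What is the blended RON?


Linear blending: RON_blend = sum(vi * RONi)
Contribution 1: 0.29 * 95.8 = 27.782
Contribution 2: 0.71 * 61.5 = 43.665
RON_blend = 27.782 + 43.665 = 71.447

71.447


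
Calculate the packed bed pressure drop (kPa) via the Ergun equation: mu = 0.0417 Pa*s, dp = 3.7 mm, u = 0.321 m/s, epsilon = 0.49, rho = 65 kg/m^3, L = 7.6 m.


dp = 3.7 mm = 0.0037 m
Viscous term = 150*0.0417*0.321*(1-0.49)^2 / (0.0037^2*0.49^3) = 324251
Inertial term = 1.75*65*0.321^2*(1-0.49) / (0.0037*0.49^3) = 13732.2
dP/L = 324251 + 13732.2 = 337983 Pa/m
dP = 337983 * 7.6 / 1000 = 2569 kPa

2569 kPa


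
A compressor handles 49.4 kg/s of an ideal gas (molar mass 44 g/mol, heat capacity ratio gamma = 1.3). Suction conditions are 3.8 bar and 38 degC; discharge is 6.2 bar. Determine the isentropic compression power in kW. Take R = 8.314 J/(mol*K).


Isentropic work: W = m*(gamma/(gamma-1))*(R*T1/MW)*((P2/P1)^((gamma-1)/gamma) - 1)
T1 = 38 + 273.15 = 311.15 K
Pressure ratio = 6.2 / 3.8 = 1.63158
Exponent = (1.3 - 1)/1.3 = 0.230769
(P2/P1)^exp - 1 = 1.63158^0.230769 - 1 = 0.119601
W = 49.4 * 1.3 / 0.3 * 8.314 * 311.15 / 44 * 0.119601 = 1505

1505 kW


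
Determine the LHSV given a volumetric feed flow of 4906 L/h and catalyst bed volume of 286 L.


LHSV = volumetric feed rate / catalyst volume
= 4906 L/h / 286 L
= 17.15 h^-1

17.15 h^-1


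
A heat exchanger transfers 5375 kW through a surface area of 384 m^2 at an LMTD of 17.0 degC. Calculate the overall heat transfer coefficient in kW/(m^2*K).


From Q = U*A*LMTD, U = Q / (A * LMTD)
U = 5375 / (384 * 17.0) = 5375 / 6528 = 0.8234

0.8234 kW/(m^2*K)


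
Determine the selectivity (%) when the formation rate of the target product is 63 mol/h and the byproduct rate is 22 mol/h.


Selectivity = desired / (desired + undesired) * 100
Total products = 63 + 22 = 85 mol/h
S = 63 / 85 * 100
= 0.7412 * 100
= 74.12 %

74.12 %


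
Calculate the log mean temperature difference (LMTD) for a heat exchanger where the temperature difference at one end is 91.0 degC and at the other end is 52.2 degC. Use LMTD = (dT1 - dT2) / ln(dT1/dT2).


LMTD = (dT1 - dT2) / ln(dT1/dT2)
= (91.0 - 52.2) / ln(91.0 / 52.2) = 38.8 / 0.555777 = 69.81

69.81 degC


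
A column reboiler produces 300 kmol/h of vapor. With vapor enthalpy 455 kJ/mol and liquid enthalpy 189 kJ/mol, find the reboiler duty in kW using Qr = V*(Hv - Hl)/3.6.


Qr = 300 * (455 - 189) / 3.6 = 300 * 266 / 3.6 = 22170

22170 kW


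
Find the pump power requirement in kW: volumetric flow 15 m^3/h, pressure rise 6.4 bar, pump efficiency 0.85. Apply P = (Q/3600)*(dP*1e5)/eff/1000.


Q = 15 / 3600 = 0.00416667 m^3/s
P = 0.00416667 * (6.4 * 1e5) / 0.85 / 1000 = 3.137

3.137 kW


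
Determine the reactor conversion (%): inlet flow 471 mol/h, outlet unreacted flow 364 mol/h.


X = (F_in - F_out) / F_in * 100
Moles reacted = 471 - 364 = 107
X = 107 / 471 * 100
= 0.2272 * 100
= 22.72 %

22.72 %


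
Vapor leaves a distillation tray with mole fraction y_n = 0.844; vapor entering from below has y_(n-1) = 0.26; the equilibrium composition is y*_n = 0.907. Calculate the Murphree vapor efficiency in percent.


Murphree vapor efficiency: EMV = (y_n - y_(n-1)) / (y*_n - y_(n-1)) * 100
EMV = (0.844 - 0.26) / (0.907 - 0.26) * 100 = 0.584 / 0.647 * 100 = 90.26

90.26 %


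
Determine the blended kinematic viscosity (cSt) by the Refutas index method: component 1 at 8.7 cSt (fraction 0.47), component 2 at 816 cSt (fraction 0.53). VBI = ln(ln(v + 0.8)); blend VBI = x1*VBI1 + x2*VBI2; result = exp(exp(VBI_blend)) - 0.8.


Refutas method: VBN_i = 14.534*ln(ln(visc_i + 0.8)) + 10.975, blended linearly by mass fraction; since VBN is linear in VBI_i = ln(ln(visc_i + 0.8)) and the fractions sum to 1, blend VBI directly: visc = exp(exp(VBI_blend)) - 0.8
VBI_1 = ln(ln(8.7 + 0.8)) = 0.811504
VBI_2 = ln(ln(816 + 0.8)) = 1.90291
VBI_blend = 0.47 * 0.811504 + 0.53 * 1.90291 = 1.38995
visc_blend = exp(exp(1.38995)) - 0.8 = 54.60

54.60 cSt


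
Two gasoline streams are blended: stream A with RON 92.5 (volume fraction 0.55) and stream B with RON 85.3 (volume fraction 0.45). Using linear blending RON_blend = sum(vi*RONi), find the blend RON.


Linear blending: RON_blend = sum(vi * RONi)
Contribution 1: 0.55 * 92.5 = 50.875
Contribution 2: 0.45 * 85.3 = 38.385
RON_blend = 50.875 + 38.385 = 89.26

89.26


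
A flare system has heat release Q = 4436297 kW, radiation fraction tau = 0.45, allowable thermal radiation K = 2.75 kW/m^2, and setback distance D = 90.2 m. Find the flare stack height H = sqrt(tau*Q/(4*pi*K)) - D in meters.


tau*Q/(4*pi*K) = 0.45 * 4436297 / (4 * pi * 2.75) = 57768.4
sqrt(57768.4) = 240.351
H = 240.351 - 90.2 = 150.2

150.2 m


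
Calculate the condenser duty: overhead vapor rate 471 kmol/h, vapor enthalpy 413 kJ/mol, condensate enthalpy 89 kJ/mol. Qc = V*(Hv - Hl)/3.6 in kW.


Qc = 471 * (413 - 89) / 3.6 = 471 * 324 / 3.6 = 42390

42390 kW


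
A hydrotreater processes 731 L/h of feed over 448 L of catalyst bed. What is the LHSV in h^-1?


LHSV = volumetric feed rate / catalyst volume
= 731 L/h / 448 L
= 1.632 h^-1

1.632 h^-1


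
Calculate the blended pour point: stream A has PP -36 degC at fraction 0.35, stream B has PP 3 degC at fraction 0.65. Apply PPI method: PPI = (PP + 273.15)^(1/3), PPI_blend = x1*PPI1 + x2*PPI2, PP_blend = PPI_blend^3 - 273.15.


PPI_1 = (-36 + 273.15)^(1/3) = 6.189768
PPI_2 = (3 + 273.15)^(1/3) = 6.512009
PPI_blend = 0.35 * 6.189768 + 0.65 * 6.512009 = 6.399225
PP_blend = 6.399225^3 - 273.15 = 262.0488 - 273.15 = -11.1

-11.1 degC


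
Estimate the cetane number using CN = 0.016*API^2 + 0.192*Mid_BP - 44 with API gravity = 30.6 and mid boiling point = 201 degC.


CN = 0.016 * 30.6^2 + 0.192 * 201 - 44
CN = 14.98176 + 38.592 - 44 = 9.57376

9.57376


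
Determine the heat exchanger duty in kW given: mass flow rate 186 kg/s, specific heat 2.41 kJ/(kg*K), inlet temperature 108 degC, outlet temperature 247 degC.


Q = m_dot * cp * delta_T
delta_T = 247 - 108 = 139 K
Q = 186 * 2.41 * 139
= 448.26 * 139
= 62308.14 kW

62308.14 kW


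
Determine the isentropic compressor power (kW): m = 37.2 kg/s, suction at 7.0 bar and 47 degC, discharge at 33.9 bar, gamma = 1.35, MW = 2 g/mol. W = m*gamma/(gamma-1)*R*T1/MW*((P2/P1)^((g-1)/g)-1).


Isentropic work: W = m*(gamma/(gamma-1))*(R*T1/MW)*((P2/P1)^((gamma-1)/gamma) - 1)
T1 = 47 + 273.15 = 320.15 K
Pressure ratio = 33.9 / 7.0 = 4.84286
Exponent = (1.35 - 1)/1.35 = 0.259259
(P2/P1)^exp - 1 = 4.84286^0.259259 - 1 = 0.505285
W = 37.2 * 1.35 / 0.35 * 8.314 * 320.15 / 2 * 0.505285 = 96490

96490 kW


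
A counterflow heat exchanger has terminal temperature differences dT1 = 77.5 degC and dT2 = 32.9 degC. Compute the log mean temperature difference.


LMTD = (dT1 - dT2) / ln(dT1/dT2)
= (77.5 - 32.9) / ln(77.5 / 32.9) = 44.6 / 0.856805 = 52.05

52.05 degC


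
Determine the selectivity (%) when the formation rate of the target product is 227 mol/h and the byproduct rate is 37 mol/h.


Selectivity = desired / (desired + undesired) * 100
Total products = 227 + 37 = 264 mol/h
S = 227 / 264 * 100
= 0.8598 * 100
= 85.98 %

85.98 %


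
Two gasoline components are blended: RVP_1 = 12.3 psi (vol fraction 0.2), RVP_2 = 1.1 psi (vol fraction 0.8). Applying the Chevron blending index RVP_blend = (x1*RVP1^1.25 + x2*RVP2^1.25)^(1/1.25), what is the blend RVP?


Chevron index: RVP_blend = (sum xi*RVPi^1.25)^(1/1.25)
RVP^1.25 terms: 0.2 * 12.3^1.25 + 0.8 * 1.1^1.25 = 5.50815
RVP_blend = 5.50815^(1/1.25) = 3.916

3.916 psi


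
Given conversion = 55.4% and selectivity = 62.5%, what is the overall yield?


Overall yield = conversion (%) * selectivity (%) / 100
Conversion = 55.4%, Selectivity = 62.5%
Y = 55.4 * 62.5 / 100
= 34.625 %

34.625 %


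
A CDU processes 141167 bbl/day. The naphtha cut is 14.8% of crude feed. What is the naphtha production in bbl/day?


Crude throughput = 141167 bbl/day
Fraction yield = 14.8%
yield = throughput * fraction / 100
yield = 141167 * 14.8 / 100 = 20892.716

20892.716 bbl/day


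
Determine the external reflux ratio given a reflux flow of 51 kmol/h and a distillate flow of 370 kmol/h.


Reflux ratio definition: R = L / D (liquid returned / distillate withdrawn)
L = 51 kmol/h, D = 370 kmol/h
R = 51 / 370 = 0.1378

0.1378


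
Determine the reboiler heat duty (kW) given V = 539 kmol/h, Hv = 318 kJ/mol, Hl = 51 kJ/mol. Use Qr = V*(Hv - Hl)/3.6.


Qr = 539 * (318 - 51) / 3.6 = 539 * 267 / 3.6 = 39980

39980 kW


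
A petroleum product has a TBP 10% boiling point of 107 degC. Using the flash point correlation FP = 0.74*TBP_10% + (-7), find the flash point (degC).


FP = 0.74 * 107 + (-7) = 72.18

72.18 degC


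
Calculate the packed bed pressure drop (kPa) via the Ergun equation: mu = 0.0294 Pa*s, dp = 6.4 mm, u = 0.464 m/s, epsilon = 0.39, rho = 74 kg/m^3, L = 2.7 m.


dp = 6.4 mm = 0.0064 m
Viscous term = 150*0.0294*0.464*(1-0.39)^2 / (0.0064^2*0.39^3) = 313374
Inertial term = 1.75*74*0.464^2*(1-0.39) / (0.0064*0.39^3) = 44798.3
dP/L = 313374 + 44798.3 = 358172 Pa/m
dP = 358172 * 2.7 / 1000 = 967.1 kPa

967.1 kPa


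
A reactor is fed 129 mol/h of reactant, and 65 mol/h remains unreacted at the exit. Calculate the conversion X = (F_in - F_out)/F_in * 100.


X = (F_in - F_out) / F_in * 100
Moles reacted = 129 - 65 = 64
X = 64 / 129 * 100
= 0.4961 * 100
= 49.61 %

49.61 %


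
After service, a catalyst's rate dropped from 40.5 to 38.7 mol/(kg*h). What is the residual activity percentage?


Activity (%) = (rate_used / rate_fresh) * 100
rate_used = 38.7, rate_fresh = 40.5
= (38.7 / 40.5) * 100
= 0.9556 * 100 = 95.56

95.56 %


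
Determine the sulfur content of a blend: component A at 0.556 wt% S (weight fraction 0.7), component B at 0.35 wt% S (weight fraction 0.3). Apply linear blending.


Linear sulfur blending: S_blend = x1*S1 + x2*S2
Contribution 1: 0.7 * 0.556 = 0.3892 wt%
Contribution 2: 0.3 * 0.35 = 0.105 wt%
S_blend = 0.3892 + 0.105 = 0.4942

0.4942 wt%


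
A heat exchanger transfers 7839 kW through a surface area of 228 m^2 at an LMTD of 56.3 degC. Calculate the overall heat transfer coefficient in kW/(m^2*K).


From Q = U*A*LMTD, U = Q / (A * LMTD)
U = 7839 / (228 * 56.3) = 7839 / 12836.4 = 0.6107

0.6107 kW/(m^2*K)


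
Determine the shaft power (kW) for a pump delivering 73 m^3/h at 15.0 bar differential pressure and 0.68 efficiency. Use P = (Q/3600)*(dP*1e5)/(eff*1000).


Q = 73 / 3600 = 0.0202778 m^3/s
P = 0.0202778 * (15.0 * 1e5) / 0.68 / 1000 = 44.73

44.73 kW


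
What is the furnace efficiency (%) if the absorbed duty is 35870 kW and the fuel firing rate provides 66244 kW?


Furnace efficiency = Q_absorbed / Q_fuel * 100
= 35870 / 66244 * 100 = 54.15

54.15 %


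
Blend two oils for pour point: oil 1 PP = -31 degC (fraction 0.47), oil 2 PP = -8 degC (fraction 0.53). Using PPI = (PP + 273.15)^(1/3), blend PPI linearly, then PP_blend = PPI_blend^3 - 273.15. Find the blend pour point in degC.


PPI_1 = (-31 + 273.15)^(1/3) = 6.232967
PPI_2 = (-8 + 273.15)^(1/3) = 6.42437
PPI_blend = 0.47 * 6.232967 + 0.53 * 6.42437 = 6.334411
PP_blend = 6.334411^3 - 273.15 = 254.1667 - 273.15 = -18.98

-18.98 degC


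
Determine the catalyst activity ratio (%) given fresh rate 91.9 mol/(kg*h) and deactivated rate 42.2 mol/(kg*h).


Activity (%) = (rate_used / rate_fresh) * 100
rate_used = 42.2, rate_fresh = 91.9
= (42.2 / 91.9) * 100
= 0.4592 * 100 = 45.92

45.92 %


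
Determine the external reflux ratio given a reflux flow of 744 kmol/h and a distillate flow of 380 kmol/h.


Reflux ratio definition: R = L / D (liquid returned / distillate withdrawn)
L = 744 kmol/h, D = 380 kmol/h
R = 744 / 380 = 1.958

1.958


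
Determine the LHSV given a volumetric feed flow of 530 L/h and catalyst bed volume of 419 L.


LHSV = volumetric feed rate / catalyst volume
= 530 L/h / 419 L
= 1.265 h^-1

1.265 h^-1


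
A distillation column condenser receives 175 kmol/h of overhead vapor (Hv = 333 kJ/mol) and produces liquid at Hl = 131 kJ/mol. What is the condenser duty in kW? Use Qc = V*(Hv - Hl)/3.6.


Qc = 175 * (333 - 131) / 3.6 = 175 * 202 / 3.6 = 9819

9819 kW


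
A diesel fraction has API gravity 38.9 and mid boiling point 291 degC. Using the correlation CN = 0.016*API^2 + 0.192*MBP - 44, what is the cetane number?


CN = 0.016 * 38.9^2 + 0.192 * 291 - 44
CN = 24.21136 + 55.872 - 44 = 36.08336

36.08336


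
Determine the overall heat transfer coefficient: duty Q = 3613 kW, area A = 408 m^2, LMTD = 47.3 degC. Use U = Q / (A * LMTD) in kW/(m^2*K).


From Q = U*A*LMTD, U = Q / (A * LMTD)
U = 3613 / (408 * 47.3) = 3613 / 19298.4 = 0.1872

0.1872 kW/(m^2*K)


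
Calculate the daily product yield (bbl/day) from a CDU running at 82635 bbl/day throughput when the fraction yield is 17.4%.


Crude throughput = 82635 bbl/day
Fraction yield = 17.4%
yield = throughput * fraction / 100
yield = 82635 * 17.4 / 100 = 14378.49

14378.49 bbl/day


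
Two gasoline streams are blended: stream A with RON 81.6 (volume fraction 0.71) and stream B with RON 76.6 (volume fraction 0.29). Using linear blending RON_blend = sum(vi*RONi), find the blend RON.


Linear blending: RON_blend = sum(vi * RONi)
Contribution 1: 0.71 * 81.6 = 57.936
Contribution 2: 0.29 * 76.6 = 22.214
RON_blend = 57.936 + 22.214 = 80.15

80.15


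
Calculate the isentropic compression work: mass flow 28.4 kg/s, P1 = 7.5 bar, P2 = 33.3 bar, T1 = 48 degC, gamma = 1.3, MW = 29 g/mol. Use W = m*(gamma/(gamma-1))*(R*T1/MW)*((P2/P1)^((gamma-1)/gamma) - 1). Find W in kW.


Isentropic work: W = m*(gamma/(gamma-1))*(R*T1/MW)*((P2/P1)^((gamma-1)/gamma) - 1)
T1 = 48 + 273.15 = 321.15 K
Pressure ratio = 33.3 / 7.5 = 4.44
Exponent = (1.3 - 1)/1.3 = 0.230769
(P2/P1)^exp - 1 = 4.44^0.230769 - 1 = 0.410574
W = 28.4 * 1.3 / 0.3 * 8.314 * 321.15 / 29 * 0.410574 = 4652

4652 kW


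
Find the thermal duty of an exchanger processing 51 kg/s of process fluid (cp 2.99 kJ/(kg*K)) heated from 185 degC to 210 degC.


Q = m_dot * cp * delta_T
delta_T = 210 - 185 = 25 K
Q = 51 * 2.99 * 25
= 152.49 * 25
= 3812.25 kW

3812.25 kW


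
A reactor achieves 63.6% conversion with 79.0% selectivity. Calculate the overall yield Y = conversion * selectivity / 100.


Overall yield = conversion (%) * selectivity (%) / 100
Conversion = 63.6%, Selectivity = 79.0%
Y = 63.6 * 79.0 / 100
= 50.244 %

50.244 %


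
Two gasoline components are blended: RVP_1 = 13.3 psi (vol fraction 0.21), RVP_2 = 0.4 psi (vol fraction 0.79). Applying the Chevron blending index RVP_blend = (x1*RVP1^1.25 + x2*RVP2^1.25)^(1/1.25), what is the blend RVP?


Chevron index: RVP_blend = (sum xi*RVPi^1.25)^(1/1.25)
RVP^1.25 terms: 0.21 * 13.3^1.25 + 0.79 * 0.4^1.25 = 5.58507
RVP_blend = 5.58507^(1/1.25) = 3.959

3.959 psi


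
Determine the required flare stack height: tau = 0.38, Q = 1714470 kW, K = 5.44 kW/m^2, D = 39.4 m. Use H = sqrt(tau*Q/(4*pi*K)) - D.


tau*Q/(4*pi*K) = 0.38 * 1714470 / (4 * pi * 5.44) = 9530.26
sqrt(9530.26) = 97.6231
H = 97.6231 - 39.4 = 58.22

58.22 m


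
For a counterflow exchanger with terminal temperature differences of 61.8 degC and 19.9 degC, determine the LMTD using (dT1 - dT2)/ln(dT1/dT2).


LMTD = (dT1 - dT2) / ln(dT1/dT2)
= (61.8 - 19.9) / ln(61.8 / 19.9) = 41.9 / 1.13318 = 36.98

36.98 degC


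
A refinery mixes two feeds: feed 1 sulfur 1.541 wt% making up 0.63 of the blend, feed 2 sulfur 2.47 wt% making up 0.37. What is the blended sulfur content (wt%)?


Linear sulfur blending: S_blend = x1*S1 + x2*S2
Contribution 1: 0.63 * 1.541 = 0.97083 wt%
Contribution 2: 0.37 * 2.47 = 0.9139 wt%
S_blend = 0.97083 + 0.9139 = 1.88473

1.88473 wt%


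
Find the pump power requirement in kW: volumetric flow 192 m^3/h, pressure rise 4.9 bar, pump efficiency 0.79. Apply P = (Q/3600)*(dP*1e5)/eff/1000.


Q = 192 / 3600 = 0.0533333 m^3/s
P = 0.0533333 * (4.9 * 1e5) / 0.79 / 1000 = 33.08

33.08 kW


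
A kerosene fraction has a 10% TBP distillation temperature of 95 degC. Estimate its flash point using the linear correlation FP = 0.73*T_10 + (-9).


FP = 0.73 * 95 + (-9) = 60.35

60.35 degC


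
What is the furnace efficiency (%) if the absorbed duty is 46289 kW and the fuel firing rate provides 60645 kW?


Furnace efficiency = Q_absorbed / Q_fuel * 100
= 46289 / 60645 * 100 = 76.33

76.33 %


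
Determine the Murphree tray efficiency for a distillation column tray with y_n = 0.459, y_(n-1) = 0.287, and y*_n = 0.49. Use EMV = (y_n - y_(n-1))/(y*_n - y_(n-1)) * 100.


Murphree vapor efficiency: EMV = (y_n - y_(n-1)) / (y*_n - y_(n-1)) * 100
EMV = (0.459 - 0.287) / (0.49 - 0.287) * 100 = 0.172 / 0.203 * 100 = 84.73

84.73 %


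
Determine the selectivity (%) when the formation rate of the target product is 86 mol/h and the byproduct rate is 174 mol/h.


Selectivity = desired / (desired + undesired) * 100
Total products = 86 + 174 = 260 mol/h
S = 86 / 260 * 100
= 0.3308 * 100
= 33.08 %

33.08 %


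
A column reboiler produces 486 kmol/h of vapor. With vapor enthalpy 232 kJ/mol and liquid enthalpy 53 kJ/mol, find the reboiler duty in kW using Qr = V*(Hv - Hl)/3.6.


Qr = 486 * (232 - 53) / 3.6 = 486 * 179 / 3.6 = 24160

24160 kW


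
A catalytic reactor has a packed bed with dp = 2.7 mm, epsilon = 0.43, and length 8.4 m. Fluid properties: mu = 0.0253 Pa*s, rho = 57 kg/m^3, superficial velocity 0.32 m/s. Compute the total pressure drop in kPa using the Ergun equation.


dp = 2.7 mm = 0.0027 m
Viscous term = 150*0.0253*0.32*(1-0.43)^2 / (0.0027^2*0.43^3) = 680736
Inertial term = 1.75*57*0.32^2*(1-0.43) / (0.0027*0.43^3) = 27121.8
dP/L = 680736 + 27121.8 = 707858 Pa/m
dP = 707858 * 8.4 / 1000 = 5946 kPa

5946 kPa


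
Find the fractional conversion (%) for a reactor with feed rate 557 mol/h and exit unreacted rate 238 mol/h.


X = (F_in - F_out) / F_in * 100
Moles reacted = 557 - 238 = 319
X = 319 / 557 * 100
= 0.5727 * 100
= 57.27 %

57.27 %


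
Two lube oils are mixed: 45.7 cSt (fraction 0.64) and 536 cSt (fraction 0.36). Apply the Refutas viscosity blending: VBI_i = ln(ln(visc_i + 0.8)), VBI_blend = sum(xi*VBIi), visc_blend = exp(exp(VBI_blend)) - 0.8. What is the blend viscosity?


Refutas method: VBN_i = 14.534*ln(ln(visc_i + 0.8)) + 10.975, blended linearly by mass fraction; since VBN is linear in VBI_i = ln(ln(visc_i + 0.8)) and the fractions sum to 1, blend VBI directly: visc = exp(exp(VBI_blend)) - 0.8
VBI_1 = ln(ln(45.7 + 0.8)) = 1.34533
VBI_2 = ln(ln(536 + 0.8)) = 1.83827
VBI_blend = 0.64 * 1.34533 + 0.36 * 1.83827 = 1.52279
visc_blend = exp(exp(1.52279)) - 0.8 = 97.20

97.20 cSt


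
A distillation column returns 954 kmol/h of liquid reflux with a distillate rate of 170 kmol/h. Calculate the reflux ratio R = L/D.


Reflux ratio definition: R = L / D (liquid returned / distillate withdrawn)
L = 954 kmol/h, D = 170 kmol/h
R = 954 / 170 = 5.612

5.612


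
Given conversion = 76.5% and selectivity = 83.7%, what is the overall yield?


Overall yield = conversion (%) * selectivity (%) / 100
Conversion = 76.5%, Selectivity = 83.7%
Y = 76.5 * 83.7 / 100
= 64.0305 %

64.0305 %


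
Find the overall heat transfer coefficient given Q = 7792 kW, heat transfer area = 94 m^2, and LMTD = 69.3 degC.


From Q = U*A*LMTD, U = Q / (A * LMTD)
U = 7792 / (94 * 69.3) = 7792 / 6514.2 = 1.196

1.196 kW/(m^2*K)


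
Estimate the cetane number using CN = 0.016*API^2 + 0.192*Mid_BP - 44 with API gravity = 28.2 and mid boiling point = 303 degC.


CN = 0.016 * 28.2^2 + 0.192 * 303 - 44
CN = 12.72384 + 58.176 - 44 = 26.89984

26.89984


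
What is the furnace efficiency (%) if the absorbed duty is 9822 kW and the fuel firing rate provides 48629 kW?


Furnace efficiency = Q_absorbed / Q_fuel * 100
= 9822 / 48629 * 100 = 20.20

20.20 %


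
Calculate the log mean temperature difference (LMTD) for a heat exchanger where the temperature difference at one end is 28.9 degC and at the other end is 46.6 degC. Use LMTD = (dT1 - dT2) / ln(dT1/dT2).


LMTD = (dT1 - dT2) / ln(dT1/dT2)
= (28.9 - 46.6) / ln(28.9 / 46.6) = -17.7 / -0.477759 = 37.05

37.05 degC


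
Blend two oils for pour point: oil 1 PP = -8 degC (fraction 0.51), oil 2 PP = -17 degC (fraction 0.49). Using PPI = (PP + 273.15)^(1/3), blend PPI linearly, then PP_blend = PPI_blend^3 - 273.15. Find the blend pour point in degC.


PPI_1 = (-8 + 273.15)^(1/3) = 6.42437
PPI_2 = (-17 + 273.15)^(1/3) = 6.350844
PPI_blend = 0.51 * 6.42437 + 0.49 * 6.350844 = 6.388342
PP_blend = 6.388342^3 - 273.15 = 260.7141 - 273.15 = -12.44

-12.44 degC


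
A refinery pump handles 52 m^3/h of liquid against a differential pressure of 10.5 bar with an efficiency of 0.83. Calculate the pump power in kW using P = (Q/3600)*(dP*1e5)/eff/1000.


Q = 52 / 3600 = 0.0144444 m^3/s
P = 0.0144444 * (10.5 * 1e5) / 0.83 / 1000 = 18.27

18.27 kW


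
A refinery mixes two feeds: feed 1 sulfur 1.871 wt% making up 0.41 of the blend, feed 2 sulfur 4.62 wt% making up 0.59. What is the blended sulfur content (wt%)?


Linear sulfur blending: S_blend = x1*S1 + x2*S2
Contribution 1: 0.41 * 1.871 = 0.76711 wt%
Contribution 2: 0.59 * 4.62 = 2.7258 wt%
S_blend = 0.76711 + 2.7258 = 3.49291

3.49291 wt%
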